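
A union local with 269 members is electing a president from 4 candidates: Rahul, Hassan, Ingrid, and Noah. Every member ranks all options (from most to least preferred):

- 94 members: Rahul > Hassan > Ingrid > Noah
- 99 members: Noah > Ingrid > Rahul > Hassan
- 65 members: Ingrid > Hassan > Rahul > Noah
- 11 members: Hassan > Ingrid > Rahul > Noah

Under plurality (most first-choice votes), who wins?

Noah

First-place votes: Rahul 94, Hassan 11, Ingrid 65, Noah 99.
Noah has the most first-place votes.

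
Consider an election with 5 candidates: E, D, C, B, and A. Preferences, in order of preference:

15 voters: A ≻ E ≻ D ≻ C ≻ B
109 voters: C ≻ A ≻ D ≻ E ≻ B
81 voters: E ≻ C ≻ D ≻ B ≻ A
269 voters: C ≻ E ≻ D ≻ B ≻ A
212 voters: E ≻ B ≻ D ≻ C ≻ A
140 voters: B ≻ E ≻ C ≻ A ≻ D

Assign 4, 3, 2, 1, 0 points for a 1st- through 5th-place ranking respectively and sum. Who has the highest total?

E: 15·3 + 109·1 + 81·4 + 269·3 + 212·4 + 140·3 = 2553
D: 15·2 + 109·2 + 81·2 + 269·2 + 212·2 + 140·0 = 1372
C: 15·1 + 109·4 + 81·3 + 269·4 + 212·1 + 140·2 = 2262
B: 15·0 + 109·0 + 81·1 + 269·1 + 212·3 + 140·4 = 1546
A: 15·4 + 109·3 + 81·0 + 269·0 + 212·0 + 140·1 = 527
E has the highest Borda score (2553).

E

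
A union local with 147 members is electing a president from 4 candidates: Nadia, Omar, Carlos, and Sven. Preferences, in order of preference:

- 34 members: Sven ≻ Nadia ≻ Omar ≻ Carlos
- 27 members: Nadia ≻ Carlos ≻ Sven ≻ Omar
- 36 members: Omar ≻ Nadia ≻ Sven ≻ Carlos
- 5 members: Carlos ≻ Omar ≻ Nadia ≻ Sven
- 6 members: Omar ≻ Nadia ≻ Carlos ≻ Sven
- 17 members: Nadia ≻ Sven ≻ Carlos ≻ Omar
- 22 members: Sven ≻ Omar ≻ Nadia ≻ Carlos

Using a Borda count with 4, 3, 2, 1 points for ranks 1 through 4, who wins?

Nadia: 34·3 + 27·4 + 36·3 + 5·2 + 6·3 + 17·4 + 22·2 = 458
Omar: 34·2 + 27·1 + 36·4 + 5·3 + 6·4 + 17·1 + 22·3 = 361
Carlos: 34·1 + 27·3 + 36·1 + 5·4 + 6·2 + 17·2 + 22·1 = 239
Sven: 34·4 + 27·2 + 36·2 + 5·1 + 6·1 + 17·3 + 22·4 = 412
Nadia has the highest Borda score (458).

Nadia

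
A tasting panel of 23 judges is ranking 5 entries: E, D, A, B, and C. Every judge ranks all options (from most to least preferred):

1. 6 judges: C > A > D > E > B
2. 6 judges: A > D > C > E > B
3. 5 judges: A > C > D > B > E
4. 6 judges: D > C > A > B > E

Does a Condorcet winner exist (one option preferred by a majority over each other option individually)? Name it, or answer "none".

none

Checking pairwise contests:
D beats E 23–0.
A beats D 17–6.
C beats A 12–11.
E beats B 12–11.
D beats C 12–11.
Every option loses at least one head-to-head, so there is no Condorcet winner.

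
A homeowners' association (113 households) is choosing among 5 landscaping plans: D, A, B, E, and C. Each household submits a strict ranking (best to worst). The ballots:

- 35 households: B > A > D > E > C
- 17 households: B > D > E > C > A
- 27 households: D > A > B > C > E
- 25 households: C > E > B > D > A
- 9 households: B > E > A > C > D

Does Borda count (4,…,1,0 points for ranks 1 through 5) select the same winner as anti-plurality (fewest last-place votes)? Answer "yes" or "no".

yes

Borda — scores: D 254, A 204, B 348, E 171, C 153. Winner: B.
Anti-plurality — last-place votes: D 9, A 42, B 0, E 27, C 35. Winner: B.
The two methods agree.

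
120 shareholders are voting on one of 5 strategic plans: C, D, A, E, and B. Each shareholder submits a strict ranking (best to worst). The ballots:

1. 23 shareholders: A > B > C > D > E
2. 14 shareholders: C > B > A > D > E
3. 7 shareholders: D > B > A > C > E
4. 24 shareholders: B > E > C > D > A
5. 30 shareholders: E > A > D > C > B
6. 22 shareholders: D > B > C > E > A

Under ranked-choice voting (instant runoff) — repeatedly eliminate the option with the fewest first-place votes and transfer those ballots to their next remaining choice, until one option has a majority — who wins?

Round 1: C 14, D 29, A 23, E 30, B 24. Eliminate C.
Round 2: D 29, A 23, E 30, B 38. Eliminate A.
Round 3: D 29, E 30, B 61. B has a majority.

B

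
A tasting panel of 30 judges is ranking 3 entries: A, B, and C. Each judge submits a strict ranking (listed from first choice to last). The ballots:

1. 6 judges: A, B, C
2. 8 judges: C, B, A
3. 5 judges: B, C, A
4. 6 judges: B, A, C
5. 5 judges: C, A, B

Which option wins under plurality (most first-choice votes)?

First-place votes: A 6, B 11, C 13.
C has the most first-place votes.

C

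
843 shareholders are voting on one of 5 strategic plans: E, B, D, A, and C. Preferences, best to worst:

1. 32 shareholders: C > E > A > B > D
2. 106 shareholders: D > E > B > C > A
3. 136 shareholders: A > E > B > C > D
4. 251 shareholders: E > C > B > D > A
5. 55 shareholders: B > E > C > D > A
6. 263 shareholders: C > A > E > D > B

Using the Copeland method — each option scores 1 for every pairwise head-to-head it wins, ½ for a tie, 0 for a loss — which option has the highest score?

E: beats B, D, A, and C → score 4.
B: beats D; loses to E, A, and C → score 1.
D: loses to E, B, A, and C → score 0.
A: beats B and D; loses to E and C → score 2.
C: beats B, D, and A; loses to E → score 3.
E has the best pairwise record.

E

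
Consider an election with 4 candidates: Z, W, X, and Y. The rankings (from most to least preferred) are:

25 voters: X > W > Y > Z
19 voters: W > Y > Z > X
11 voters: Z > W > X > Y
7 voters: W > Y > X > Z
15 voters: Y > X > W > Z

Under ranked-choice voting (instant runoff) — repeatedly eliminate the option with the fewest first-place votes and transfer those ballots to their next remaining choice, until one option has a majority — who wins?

Round 1: Z 11, W 26, X 25, Y 15. Eliminate Z.
Round 2: W 37, X 25, Y 15. Eliminate Y.
Round 3: W 37, X 40. X has a majority.

X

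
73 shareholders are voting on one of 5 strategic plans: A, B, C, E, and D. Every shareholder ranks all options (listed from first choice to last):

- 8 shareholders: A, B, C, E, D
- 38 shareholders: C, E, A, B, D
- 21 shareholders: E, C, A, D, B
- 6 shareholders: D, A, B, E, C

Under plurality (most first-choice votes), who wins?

C

First-place votes: A 8, B 0, C 38, E 21, D 6.
C has the most first-place votes.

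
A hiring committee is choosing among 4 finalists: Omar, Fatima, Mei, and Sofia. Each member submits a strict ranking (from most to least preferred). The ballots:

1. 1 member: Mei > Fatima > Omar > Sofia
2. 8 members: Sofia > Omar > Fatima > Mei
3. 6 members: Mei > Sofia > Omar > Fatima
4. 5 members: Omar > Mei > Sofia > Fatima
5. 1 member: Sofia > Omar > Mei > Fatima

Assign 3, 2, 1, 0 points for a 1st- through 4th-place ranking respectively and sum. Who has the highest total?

Omar: 1·1 + 8·2 + 6·1 + 5·3 + 1·2 = 40
Fatima: 1·2 + 8·1 + 6·0 + 5·0 + 1·0 = 10
Mei: 1·3 + 8·0 + 6·3 + 5·2 + 1·1 = 32
Sofia: 1·0 + 8·3 + 6·2 + 5·1 + 1·3 = 44
Sofia has the highest Borda score (44).

Sofia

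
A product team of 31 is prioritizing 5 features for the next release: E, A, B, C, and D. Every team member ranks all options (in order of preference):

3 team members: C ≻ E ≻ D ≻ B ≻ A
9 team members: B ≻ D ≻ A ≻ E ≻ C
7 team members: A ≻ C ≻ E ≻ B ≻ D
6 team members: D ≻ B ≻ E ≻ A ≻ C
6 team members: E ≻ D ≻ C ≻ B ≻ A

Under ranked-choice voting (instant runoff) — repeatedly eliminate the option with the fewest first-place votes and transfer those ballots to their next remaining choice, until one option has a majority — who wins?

E

Round 1: E 6, A 7, B 9, C 3, D 6. Eliminate C.
Round 2: E 9, A 7, B 9, D 6. Eliminate D.
Round 3: E 9, A 7, B 15. Eliminate A.
Round 4: E 16, B 15. E has a majority.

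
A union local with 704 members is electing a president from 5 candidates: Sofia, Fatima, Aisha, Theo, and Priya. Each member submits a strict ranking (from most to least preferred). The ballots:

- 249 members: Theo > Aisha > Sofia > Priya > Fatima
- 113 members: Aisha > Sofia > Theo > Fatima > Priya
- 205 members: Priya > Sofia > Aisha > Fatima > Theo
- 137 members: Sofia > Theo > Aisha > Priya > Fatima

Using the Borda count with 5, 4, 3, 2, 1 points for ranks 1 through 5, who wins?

Sofia: 249·3 + 113·4 + 205·4 + 137·5 = 2704
Fatima: 249·1 + 113·2 + 205·2 + 137·1 = 1022
Aisha: 249·4 + 113·5 + 205·3 + 137·3 = 2587
Theo: 249·5 + 113·3 + 205·1 + 137·4 = 2337
Priya: 249·2 + 113·1 + 205·5 + 137·2 = 1910
Sofia has the highest Borda score (2704).

Sofia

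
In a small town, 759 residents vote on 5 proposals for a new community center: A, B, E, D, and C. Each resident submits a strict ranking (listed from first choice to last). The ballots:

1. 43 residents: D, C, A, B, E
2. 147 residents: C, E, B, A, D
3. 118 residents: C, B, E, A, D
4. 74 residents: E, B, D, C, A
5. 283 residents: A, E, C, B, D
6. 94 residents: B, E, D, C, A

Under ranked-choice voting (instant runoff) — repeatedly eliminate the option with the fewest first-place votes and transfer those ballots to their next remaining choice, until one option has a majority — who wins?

C

Round 1: A 283, B 94, E 74, D 43, C 265. Eliminate D.
Round 2: A 283, B 94, E 74, C 308. Eliminate E.
Round 3: A 283, B 168, C 308. Eliminate B.
Round 4: A 283, C 476. C has a majority.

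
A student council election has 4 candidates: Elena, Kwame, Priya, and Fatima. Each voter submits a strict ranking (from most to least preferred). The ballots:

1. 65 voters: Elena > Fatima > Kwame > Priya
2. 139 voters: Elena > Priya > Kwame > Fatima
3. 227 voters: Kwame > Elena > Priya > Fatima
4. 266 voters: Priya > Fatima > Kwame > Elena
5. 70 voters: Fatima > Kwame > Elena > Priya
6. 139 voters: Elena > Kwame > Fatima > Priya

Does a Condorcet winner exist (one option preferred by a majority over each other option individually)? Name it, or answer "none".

Kwame

Kwame vs Elena: 563–343 for Kwame.
Kwame vs Priya: 501–405 for Kwame.
Kwame vs Fatima: 505–401 for Kwame.
Kwame beats every other option head-to-head.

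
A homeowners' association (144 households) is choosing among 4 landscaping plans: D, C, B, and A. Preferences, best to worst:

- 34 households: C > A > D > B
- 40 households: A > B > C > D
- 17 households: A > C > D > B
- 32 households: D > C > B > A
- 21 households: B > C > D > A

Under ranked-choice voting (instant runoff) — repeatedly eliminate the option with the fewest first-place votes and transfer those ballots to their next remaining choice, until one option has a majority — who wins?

Round 1: D 32, C 34, B 21, A 57. Eliminate B.
Round 2: D 32, C 55, A 57. Eliminate D.
Round 3: C 87, A 57. C has a majority.

C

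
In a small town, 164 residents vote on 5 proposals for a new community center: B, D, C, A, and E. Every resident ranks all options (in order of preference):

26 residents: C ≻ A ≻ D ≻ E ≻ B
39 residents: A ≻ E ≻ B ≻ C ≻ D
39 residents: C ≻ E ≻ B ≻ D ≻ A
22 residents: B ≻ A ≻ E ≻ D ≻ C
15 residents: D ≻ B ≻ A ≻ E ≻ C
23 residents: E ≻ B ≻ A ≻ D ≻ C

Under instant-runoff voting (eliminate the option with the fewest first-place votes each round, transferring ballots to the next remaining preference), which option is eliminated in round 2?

Round 1: B 22, D 15, C 65, A 39, E 23. Eliminate D.
Round 2: B 37, C 65, A 39, E 23. Eliminate E.

E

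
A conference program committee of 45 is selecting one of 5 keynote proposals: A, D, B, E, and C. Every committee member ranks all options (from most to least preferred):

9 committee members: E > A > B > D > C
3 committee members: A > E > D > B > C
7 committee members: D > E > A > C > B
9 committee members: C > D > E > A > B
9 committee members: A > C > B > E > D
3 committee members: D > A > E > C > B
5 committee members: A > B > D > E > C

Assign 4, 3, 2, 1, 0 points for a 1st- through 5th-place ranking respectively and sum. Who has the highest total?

A: 9·3 + 3·4 + 7·2 + 9·1 + 9·4 + 3·3 + 5·4 = 127
D: 9·1 + 3·2 + 7·4 + 9·3 + 9·0 + 3·4 + 5·2 = 92
B: 9·2 + 3·1 + 7·0 + 9·0 + 9·2 + 3·0 + 5·3 = 54
E: 9·4 + 3·3 + 7·3 + 9·2 + 9·1 + 3·2 + 5·1 = 104
C: 9·0 + 3·0 + 7·1 + 9·4 + 9·3 + 3·1 + 5·0 = 73
A has the highest Borda score (127).

A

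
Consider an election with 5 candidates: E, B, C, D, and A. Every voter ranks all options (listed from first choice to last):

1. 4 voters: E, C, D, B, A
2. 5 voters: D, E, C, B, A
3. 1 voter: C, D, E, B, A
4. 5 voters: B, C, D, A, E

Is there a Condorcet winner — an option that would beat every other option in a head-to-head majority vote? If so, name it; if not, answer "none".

Checking pairwise contests:
D beats E 11–4.
E beats B 10–5.
E beats C 9–6.
C beats D 10–5.
E beats A 10–5.
Every option loses at least one head-to-head, so there is no Condorcet winner.

none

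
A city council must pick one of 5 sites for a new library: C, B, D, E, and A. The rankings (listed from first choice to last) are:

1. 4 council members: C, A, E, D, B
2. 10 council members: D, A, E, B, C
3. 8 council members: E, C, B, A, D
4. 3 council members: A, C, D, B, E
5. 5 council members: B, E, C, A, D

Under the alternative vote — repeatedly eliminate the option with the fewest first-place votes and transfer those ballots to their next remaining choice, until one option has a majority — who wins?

Round 1: C 4, B 5, D 10, E 8, A 3. Eliminate A.
Round 2: C 7, B 5, D 10, E 8. Eliminate B.
Round 3: C 7, D 10, E 13. Eliminate C.
Round 4: D 13, E 17. E has a majority.

E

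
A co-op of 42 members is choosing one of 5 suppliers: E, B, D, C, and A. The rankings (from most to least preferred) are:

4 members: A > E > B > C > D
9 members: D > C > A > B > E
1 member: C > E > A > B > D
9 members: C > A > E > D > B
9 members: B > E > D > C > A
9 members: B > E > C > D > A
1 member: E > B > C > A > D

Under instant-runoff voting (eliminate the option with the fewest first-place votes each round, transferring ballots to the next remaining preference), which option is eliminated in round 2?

A

Round 1: E 1, B 18, D 9, C 10, A 4. Eliminate E.
Round 2: B 19, D 9, C 10, A 4. Eliminate A.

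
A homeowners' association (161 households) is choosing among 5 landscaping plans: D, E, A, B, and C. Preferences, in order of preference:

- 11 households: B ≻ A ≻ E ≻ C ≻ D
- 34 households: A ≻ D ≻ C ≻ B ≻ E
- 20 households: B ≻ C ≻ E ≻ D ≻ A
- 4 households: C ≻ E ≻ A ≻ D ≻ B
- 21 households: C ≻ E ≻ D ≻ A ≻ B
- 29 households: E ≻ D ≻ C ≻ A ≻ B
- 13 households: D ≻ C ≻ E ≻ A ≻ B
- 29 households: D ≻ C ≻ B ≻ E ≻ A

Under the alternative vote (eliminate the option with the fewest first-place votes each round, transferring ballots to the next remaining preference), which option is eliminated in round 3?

D

Round 1: D 42, E 29, A 34, B 31, C 25. Eliminate C.
Round 2: D 42, E 54, A 34, B 31. Eliminate B.
Round 3: D 42, E 74, A 45. Eliminate D.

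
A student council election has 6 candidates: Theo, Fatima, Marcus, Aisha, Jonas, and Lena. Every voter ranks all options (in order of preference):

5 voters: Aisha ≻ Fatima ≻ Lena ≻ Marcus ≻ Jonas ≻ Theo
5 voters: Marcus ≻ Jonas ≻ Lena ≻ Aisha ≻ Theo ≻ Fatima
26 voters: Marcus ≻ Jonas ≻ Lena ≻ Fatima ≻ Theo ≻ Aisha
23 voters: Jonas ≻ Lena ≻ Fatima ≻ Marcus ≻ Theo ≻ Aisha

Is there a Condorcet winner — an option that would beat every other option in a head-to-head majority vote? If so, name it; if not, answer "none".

Marcus

Marcus vs Theo: 59–0 for Marcus.
Marcus vs Fatima: 31–28 for Marcus.
Marcus vs Aisha: 54–5 for Marcus.
Marcus vs Jonas: 36–23 for Marcus.
Marcus vs Lena: 31–28 for Marcus.
Marcus beats every other option head-to-head.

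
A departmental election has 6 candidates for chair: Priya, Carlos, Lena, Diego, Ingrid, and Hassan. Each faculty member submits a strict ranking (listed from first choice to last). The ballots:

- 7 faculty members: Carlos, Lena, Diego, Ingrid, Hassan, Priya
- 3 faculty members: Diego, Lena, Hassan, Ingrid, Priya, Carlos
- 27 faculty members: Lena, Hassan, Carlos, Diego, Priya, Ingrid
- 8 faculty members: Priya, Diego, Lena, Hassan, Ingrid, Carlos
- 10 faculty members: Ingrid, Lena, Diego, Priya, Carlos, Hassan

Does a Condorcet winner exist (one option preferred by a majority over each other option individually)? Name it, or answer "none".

Lena

Lena vs Priya: 47–8 for Lena.
Lena vs Carlos: 48–7 for Lena.
Lena vs Diego: 44–11 for Lena.
Lena vs Ingrid: 45–10 for Lena.
Lena vs Hassan: 55–0 for Lena.
Lena beats every other option head-to-head.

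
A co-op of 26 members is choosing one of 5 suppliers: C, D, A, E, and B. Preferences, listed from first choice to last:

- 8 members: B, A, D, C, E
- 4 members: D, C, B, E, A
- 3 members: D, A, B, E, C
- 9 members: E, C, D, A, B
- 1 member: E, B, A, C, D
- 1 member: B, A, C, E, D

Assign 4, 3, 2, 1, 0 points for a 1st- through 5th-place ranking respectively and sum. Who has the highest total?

D

C: 8·1 + 4·3 + 3·0 + 9·3 + 1·1 + 1·2 = 50
D: 8·2 + 4·4 + 3·4 + 9·2 + 1·0 + 1·0 = 62
A: 8·3 + 4·0 + 3·3 + 9·1 + 1·2 + 1·3 = 47
E: 8·0 + 4·1 + 3·1 + 9·4 + 1·4 + 1·1 = 48
B: 8·4 + 4·2 + 3·2 + 9·0 + 1·3 + 1·4 = 53
D has the highest Borda score (62).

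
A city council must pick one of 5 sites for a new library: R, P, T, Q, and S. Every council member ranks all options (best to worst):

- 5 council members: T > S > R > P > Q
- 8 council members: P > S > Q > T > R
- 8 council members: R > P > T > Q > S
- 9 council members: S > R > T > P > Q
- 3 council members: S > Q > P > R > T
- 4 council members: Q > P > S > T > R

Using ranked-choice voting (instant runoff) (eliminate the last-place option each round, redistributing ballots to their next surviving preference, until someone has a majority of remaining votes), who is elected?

Round 1: R 8, P 8, T 5, Q 4, S 12. Eliminate Q.
Round 2: R 8, P 12, T 5, S 12. Eliminate T.
Round 3: R 8, P 12, S 17. Eliminate R.
Round 4: P 20, S 17. P has a majority.

P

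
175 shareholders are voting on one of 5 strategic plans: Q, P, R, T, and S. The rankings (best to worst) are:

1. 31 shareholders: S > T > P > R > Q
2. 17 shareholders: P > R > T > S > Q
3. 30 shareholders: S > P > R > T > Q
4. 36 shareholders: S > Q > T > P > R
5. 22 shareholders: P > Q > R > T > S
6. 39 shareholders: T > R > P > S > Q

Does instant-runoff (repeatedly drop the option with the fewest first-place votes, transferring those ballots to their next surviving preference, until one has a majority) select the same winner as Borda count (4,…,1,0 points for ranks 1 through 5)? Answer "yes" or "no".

yes

Instant-runoff — R1 Q 0, P 39, R 0, T 39, S 97 (S winner). Winner: S.
Borda — scores: Q 174, P 422, R 303, T 407, S 444. Winner: S.
The two methods agree.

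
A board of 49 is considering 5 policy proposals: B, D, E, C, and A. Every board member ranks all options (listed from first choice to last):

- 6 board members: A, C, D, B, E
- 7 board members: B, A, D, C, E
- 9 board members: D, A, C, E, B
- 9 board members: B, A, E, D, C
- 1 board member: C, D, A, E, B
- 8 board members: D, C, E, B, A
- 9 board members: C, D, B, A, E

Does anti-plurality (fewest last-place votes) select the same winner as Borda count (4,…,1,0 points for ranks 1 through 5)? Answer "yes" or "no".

yes

Anti-plurality — last-place votes: B 10, D 0, E 22, C 9, A 8. Winner: D.
Borda — scores: B 96, D 133, E 44, C 107, A 110. Winner: D.
The two methods agree.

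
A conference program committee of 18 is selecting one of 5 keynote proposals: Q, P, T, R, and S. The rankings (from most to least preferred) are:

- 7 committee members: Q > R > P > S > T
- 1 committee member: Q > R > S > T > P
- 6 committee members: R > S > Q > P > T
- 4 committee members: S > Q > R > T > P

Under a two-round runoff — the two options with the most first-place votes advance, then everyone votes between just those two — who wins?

Round 1 first-place votes: Q 8, P 0, T 0, R 6, S 4.
Q and R advance.
Runoff: Q is preferred to R by 12 voters; R by 6.
Q wins the runoff.

Q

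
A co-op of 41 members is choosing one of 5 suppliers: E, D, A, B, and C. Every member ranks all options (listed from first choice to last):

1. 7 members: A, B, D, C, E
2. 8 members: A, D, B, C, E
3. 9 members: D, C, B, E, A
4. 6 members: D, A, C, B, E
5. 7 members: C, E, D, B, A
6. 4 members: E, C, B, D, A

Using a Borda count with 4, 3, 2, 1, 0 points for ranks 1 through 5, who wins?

E: 7·0 + 8·0 + 9·1 + 6·0 + 7·3 + 4·4 = 46
D: 7·2 + 8·3 + 9·4 + 6·4 + 7·2 + 4·1 = 116
A: 7·4 + 8·4 + 9·0 + 6·3 + 7·0 + 4·0 = 78
B: 7·3 + 8·2 + 9·2 + 6·1 + 7·1 + 4·2 = 76
C: 7·1 + 8·1 + 9·3 + 6·2 + 7·4 + 4·3 = 94
D has the highest Borda score (116).

D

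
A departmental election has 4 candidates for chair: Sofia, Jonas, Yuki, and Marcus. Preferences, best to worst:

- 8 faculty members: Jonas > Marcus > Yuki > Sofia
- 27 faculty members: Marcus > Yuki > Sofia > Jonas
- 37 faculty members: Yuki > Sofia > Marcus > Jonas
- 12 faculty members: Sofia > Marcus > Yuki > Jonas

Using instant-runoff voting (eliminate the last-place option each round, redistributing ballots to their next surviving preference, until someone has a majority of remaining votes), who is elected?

Marcus

Round 1: Sofia 12, Jonas 8, Yuki 37, Marcus 27. Eliminate Jonas.
Round 2: Sofia 12, Yuki 37, Marcus 35. Eliminate Sofia.
Round 3: Yuki 37, Marcus 47. Marcus has a majority.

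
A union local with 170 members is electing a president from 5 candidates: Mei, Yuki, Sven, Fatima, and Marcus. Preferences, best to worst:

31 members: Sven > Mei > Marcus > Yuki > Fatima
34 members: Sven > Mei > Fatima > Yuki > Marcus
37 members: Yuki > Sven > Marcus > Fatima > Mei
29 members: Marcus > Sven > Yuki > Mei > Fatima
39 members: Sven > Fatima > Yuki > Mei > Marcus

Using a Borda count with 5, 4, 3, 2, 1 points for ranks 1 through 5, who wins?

Mei: 31·4 + 34·4 + 37·1 + 29·2 + 39·2 = 433
Yuki: 31·2 + 34·2 + 37·5 + 29·3 + 39·3 = 519
Sven: 31·5 + 34·5 + 37·4 + 29·4 + 39·5 = 784
Fatima: 31·1 + 34·3 + 37·2 + 29·1 + 39·4 = 392
Marcus: 31·3 + 34·1 + 37·3 + 29·5 + 39·1 = 422
Sven has the highest Borda score (784).

Sven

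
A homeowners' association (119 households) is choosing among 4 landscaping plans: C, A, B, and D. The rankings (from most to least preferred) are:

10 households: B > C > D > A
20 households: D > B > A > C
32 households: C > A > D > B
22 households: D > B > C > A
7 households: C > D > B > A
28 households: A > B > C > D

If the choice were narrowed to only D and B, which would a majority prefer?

Voters preferring D to B: 81; preferring B to D: 38.
D wins the head-to-head.

D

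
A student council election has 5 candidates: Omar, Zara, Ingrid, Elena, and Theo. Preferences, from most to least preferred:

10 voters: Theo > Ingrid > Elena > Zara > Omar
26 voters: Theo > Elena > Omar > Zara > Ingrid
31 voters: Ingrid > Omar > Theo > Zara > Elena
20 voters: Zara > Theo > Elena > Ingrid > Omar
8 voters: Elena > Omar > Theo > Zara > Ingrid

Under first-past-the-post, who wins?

Theo

First-place votes: Omar 0, Zara 20, Ingrid 31, Elena 8, Theo 36.
Theo has the most first-place votes.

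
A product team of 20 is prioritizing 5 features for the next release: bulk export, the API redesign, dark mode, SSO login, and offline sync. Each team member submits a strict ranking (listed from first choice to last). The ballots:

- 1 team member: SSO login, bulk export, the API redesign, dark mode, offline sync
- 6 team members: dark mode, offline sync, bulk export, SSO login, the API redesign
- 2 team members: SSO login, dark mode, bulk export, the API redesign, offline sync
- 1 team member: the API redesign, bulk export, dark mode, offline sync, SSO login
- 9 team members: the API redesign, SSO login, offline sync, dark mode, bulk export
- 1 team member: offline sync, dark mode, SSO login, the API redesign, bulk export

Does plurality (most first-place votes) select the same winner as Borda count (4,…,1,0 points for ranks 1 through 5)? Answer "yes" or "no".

Plurality — first-place votes: bulk export 0, the API redesign 10, dark mode 6, SSO login 3, offline sync 1. Winner: the API redesign.
Borda — scores: bulk export 22, the API redesign 45, dark mode 45, SSO login 47, offline sync 41. Winner: SSO login.
The two methods disagree.

no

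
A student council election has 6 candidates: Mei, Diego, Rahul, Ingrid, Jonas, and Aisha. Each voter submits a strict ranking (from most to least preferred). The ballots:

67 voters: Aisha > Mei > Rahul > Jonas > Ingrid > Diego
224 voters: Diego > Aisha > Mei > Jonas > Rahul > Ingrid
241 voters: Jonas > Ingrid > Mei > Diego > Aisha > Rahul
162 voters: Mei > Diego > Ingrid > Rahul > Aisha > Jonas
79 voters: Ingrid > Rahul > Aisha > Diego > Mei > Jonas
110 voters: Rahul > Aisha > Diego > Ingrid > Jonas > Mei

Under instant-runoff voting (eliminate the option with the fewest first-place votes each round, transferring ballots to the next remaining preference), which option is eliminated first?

Aisha

Round 1: Mei 162, Diego 224, Rahul 110, Ingrid 79, Jonas 241, Aisha 67. Eliminate Aisha.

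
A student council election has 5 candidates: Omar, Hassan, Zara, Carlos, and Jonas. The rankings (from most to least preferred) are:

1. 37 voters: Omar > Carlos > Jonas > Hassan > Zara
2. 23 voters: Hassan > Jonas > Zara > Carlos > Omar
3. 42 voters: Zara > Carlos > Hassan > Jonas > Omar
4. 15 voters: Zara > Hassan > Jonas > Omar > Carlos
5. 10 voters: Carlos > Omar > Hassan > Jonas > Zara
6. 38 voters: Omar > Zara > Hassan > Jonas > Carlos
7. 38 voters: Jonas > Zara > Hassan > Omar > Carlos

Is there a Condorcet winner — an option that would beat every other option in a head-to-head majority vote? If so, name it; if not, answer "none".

none

Checking pairwise contests:
Hassan beats Omar 118–85.
Zara beats Hassan 133–70.
Jonas beats Zara 108–95.
Omar beats Carlos 128–75.
Hassan beats Jonas 128–75.
Every option loses at least one head-to-head, so there is no Condorcet winner.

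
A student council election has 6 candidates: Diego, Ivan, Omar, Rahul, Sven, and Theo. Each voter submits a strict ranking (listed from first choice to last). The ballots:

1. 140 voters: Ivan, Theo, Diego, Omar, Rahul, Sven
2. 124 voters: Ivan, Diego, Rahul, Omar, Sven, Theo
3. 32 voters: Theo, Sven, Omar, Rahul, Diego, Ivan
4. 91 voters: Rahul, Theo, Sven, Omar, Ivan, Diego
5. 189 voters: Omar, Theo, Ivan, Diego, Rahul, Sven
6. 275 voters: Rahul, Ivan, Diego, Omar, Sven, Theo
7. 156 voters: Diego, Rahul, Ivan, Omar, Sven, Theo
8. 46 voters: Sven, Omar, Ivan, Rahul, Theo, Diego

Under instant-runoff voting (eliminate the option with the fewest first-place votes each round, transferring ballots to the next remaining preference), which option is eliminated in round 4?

Round 1: Diego 156, Ivan 264, Omar 189, Rahul 366, Sven 46, Theo 32. Eliminate Theo.
Round 2: Diego 156, Ivan 264, Omar 189, Rahul 366, Sven 78. Eliminate Sven.
Round 3: Diego 156, Ivan 264, Omar 267, Rahul 366. Eliminate Diego.
Round 4: Ivan 264, Omar 267, Rahul 522. Eliminate Ivan.

Ivan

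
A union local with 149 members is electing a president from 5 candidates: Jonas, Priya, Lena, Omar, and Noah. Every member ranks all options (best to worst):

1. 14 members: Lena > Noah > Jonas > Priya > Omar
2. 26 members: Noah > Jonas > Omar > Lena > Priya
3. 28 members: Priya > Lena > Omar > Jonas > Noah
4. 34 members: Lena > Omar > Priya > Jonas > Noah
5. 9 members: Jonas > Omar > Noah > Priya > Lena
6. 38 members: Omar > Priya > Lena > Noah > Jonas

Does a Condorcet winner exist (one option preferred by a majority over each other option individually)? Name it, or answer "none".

none

Checking pairwise contests:
Priya beats Jonas 100–49.
Omar beats Priya 107–42.
Priya beats Lena 75–74.
Lena beats Omar 76–73.
Priya beats Noah 100–49.
Every option loses at least one head-to-head, so there is no Condorcet winner.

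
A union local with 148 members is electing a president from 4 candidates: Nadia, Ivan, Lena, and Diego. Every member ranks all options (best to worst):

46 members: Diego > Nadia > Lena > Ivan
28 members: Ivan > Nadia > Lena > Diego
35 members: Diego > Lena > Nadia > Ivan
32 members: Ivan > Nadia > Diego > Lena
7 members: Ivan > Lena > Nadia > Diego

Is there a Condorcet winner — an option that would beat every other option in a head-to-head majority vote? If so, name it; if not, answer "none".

Diego

Diego vs Nadia: 81–67 for Diego.
Diego vs Ivan: 81–67 for Diego.
Diego vs Lena: 113–35 for Diego.
Diego beats every other option head-to-head.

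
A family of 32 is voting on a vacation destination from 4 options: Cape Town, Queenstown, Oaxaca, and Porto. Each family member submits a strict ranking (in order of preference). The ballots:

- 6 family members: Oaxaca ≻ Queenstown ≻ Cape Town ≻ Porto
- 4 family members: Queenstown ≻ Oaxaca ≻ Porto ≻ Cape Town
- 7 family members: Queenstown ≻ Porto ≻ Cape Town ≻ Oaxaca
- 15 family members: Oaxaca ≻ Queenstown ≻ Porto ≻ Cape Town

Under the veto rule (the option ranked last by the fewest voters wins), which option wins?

Last-place votes: Cape Town 19, Queenstown 0, Oaxaca 7, Porto 6.
Queenstown is ranked last by the fewest voters, so Queenstown wins.

Queenstown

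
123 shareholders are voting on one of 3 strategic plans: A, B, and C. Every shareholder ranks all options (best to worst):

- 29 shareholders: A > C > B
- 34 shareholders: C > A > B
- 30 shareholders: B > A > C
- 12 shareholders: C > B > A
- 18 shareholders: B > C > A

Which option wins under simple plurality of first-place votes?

B

First-place votes: A 29, B 48, C 46.
B has the most first-place votes.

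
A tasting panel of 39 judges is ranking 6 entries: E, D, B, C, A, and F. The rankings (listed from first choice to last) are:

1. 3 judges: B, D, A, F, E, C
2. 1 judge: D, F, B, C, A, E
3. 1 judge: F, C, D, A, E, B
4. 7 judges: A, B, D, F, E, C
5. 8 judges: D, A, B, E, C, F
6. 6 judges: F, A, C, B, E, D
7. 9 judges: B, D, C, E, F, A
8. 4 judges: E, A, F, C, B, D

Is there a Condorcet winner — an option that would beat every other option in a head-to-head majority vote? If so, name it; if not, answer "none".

none

Checking pairwise contests:
D beats E 29–10.
B beats D 29–10.
A beats B 26–13.
E beats C 22–17.
D beats A 22–17.
E beats F 21–18.
Every option loses at least one head-to-head, so there is no Condorcet winner.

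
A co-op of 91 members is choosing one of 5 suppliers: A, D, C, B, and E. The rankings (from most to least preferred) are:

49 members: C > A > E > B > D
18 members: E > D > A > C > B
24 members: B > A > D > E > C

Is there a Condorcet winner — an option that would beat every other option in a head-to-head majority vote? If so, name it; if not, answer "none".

C vs A: 49–42 for C.
C vs D: 49–42 for C.
C vs B: 67–24 for C.
C vs E: 49–42 for C.
C beats every other option head-to-head.

C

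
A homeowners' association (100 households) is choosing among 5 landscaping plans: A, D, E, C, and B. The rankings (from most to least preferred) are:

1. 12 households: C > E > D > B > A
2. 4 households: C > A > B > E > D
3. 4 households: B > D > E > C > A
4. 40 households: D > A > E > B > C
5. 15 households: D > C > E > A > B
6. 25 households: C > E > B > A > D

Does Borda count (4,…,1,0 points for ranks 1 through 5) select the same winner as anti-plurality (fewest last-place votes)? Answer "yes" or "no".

Borda — scores: A 172, D 256, E 233, C 213, B 126. Winner: D.
Anti-plurality — last-place votes: A 16, D 29, E 0, C 40, B 15. Winner: E.
The two methods disagree.

no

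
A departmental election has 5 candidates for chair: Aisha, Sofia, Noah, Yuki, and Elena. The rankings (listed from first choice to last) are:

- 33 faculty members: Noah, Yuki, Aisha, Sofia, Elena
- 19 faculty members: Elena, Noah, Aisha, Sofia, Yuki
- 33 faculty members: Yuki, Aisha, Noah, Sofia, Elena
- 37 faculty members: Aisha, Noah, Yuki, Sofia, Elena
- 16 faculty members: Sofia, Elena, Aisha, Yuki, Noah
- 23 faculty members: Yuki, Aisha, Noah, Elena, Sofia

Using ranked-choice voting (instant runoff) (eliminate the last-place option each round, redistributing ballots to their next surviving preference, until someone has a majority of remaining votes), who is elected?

Yuki

Round 1: Aisha 37, Sofia 16, Noah 33, Yuki 56, Elena 19. Eliminate Sofia.
Round 2: Aisha 37, Noah 33, Yuki 56, Elena 35. Eliminate Noah.
Round 3: Aisha 37, Yuki 89, Elena 35. Yuki has a majority.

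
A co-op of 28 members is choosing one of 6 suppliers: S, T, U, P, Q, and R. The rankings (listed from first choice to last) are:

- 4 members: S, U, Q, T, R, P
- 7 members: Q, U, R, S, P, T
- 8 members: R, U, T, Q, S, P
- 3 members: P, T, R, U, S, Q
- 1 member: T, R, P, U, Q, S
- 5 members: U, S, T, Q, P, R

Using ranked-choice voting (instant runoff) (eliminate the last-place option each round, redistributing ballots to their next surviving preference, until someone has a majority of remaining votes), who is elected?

Round 1: S 4, T 1, U 5, P 3, Q 7, R 8. Eliminate T.
Round 2: S 4, U 5, P 3, Q 7, R 9. Eliminate P.
Round 3: S 4, U 5, Q 7, R 12. Eliminate S.
Round 4: U 9, Q 7, R 12. Eliminate Q.
Round 5: U 16, R 12. U has a majority.

U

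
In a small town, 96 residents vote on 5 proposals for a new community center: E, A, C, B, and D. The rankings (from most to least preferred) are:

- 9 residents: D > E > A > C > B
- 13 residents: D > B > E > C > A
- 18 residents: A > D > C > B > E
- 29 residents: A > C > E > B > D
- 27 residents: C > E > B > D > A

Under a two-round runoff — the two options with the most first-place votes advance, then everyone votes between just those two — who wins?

Round 1 first-place votes: E 0, A 47, C 27, B 0, D 22.
A and C advance.
Runoff: A is preferred to C by 56 voters; C by 40.
A wins the runoff.

A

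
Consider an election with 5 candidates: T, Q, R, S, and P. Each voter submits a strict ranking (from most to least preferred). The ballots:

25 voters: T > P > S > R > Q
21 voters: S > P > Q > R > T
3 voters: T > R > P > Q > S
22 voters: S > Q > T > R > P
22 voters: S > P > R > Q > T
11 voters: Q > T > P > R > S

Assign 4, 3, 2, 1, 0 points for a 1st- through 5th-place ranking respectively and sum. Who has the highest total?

T: 25·4 + 21·0 + 3·4 + 22·2 + 22·0 + 11·3 = 189
Q: 25·0 + 21·2 + 3·1 + 22·3 + 22·1 + 11·4 = 177
R: 25·1 + 21·1 + 3·3 + 22·1 + 22·2 + 11·1 = 132
S: 25·2 + 21·4 + 3·0 + 22·4 + 22·4 + 11·0 = 310
P: 25·3 + 21·3 + 3·2 + 22·0 + 22·3 + 11·2 = 232
S has the highest Borda score (310).

S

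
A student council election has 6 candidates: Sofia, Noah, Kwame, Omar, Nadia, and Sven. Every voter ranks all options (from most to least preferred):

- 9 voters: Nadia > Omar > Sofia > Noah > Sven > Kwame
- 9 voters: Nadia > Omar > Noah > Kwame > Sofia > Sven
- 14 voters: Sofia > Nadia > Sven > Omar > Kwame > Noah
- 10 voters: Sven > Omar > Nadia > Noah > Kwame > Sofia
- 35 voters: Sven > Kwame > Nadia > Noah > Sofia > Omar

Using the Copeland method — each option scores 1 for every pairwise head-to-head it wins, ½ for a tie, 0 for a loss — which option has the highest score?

Sofia: beats Omar; loses to Noah, Kwame, Nadia, and Sven → score 1.
Noah: beats Sofia; loses to Kwame, Omar, Nadia, and Sven → score 1.
Kwame: beats Sofia and Noah; loses to Omar, Nadia, and Sven → score 2.
Omar: beats Noah and Kwame; loses to Sofia, Nadia, and Sven → score 2.
Nadia: beats Sofia, Noah, Kwame, and Omar; loses to Sven → score 4.
Sven: beats Sofia, Noah, Kwame, Omar, and Nadia → score 5.
Sven has the best pairwise record.

Sven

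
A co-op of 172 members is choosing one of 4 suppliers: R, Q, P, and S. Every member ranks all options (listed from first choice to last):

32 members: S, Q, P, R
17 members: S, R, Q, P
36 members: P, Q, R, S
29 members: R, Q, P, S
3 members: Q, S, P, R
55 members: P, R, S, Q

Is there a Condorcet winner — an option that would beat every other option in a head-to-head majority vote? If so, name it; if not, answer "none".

P vs R: 126–46 for P.
P vs Q: 91–81 for P.
P vs S: 120–52 for P.
P beats every other option head-to-head.

P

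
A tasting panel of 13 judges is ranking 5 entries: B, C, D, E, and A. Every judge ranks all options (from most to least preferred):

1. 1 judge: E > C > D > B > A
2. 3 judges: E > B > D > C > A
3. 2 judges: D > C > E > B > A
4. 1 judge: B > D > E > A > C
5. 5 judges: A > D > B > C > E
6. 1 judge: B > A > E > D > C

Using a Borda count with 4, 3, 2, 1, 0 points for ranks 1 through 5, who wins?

D

B: 1·1 + 3·3 + 2·1 + 1·4 + 5·2 + 1·4 = 30
C: 1·3 + 3·1 + 2·3 + 1·0 + 5·1 + 1·0 = 17
D: 1·2 + 3·2 + 2·4 + 1·3 + 5·3 + 1·1 = 35
E: 1·4 + 3·4 + 2·2 + 1·2 + 5·0 + 1·2 = 24
A: 1·0 + 3·0 + 2·0 + 1·1 + 5·4 + 1·3 = 24
D has the highest Borda score (35).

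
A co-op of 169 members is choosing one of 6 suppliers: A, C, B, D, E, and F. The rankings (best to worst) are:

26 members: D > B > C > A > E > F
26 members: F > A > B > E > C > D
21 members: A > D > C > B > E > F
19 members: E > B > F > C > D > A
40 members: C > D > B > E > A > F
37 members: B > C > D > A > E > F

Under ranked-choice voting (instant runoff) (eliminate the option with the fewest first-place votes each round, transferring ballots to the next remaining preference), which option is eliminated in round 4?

Round 1: A 21, C 40, B 37, D 26, E 19, F 26. Eliminate E.
Round 2: A 21, C 40, B 56, D 26, F 26. Eliminate A.
Round 3: C 40, B 56, D 47, F 26. Eliminate F.
Round 4: C 40, B 82, D 47. Eliminate C.

C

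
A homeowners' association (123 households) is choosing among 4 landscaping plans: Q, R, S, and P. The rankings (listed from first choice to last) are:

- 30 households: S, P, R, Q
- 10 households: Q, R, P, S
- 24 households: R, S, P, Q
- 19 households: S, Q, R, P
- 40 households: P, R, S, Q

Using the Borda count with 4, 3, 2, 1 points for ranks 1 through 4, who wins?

S

Q: 30·1 + 10·4 + 24·1 + 19·3 + 40·1 = 191
R: 30·2 + 10·3 + 24·4 + 19·2 + 40·3 = 344
S: 30·4 + 10·1 + 24·3 + 19·4 + 40·2 = 358
P: 30·3 + 10·2 + 24·2 + 19·1 + 40·4 = 337
S has the highest Borda score (358).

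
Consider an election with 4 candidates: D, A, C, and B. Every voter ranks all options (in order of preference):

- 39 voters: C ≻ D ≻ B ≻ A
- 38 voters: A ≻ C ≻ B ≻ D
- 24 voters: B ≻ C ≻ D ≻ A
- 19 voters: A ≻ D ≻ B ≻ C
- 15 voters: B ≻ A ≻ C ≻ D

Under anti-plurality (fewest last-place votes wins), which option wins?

Last-place votes: D 53, A 63, C 19, B 0.
B is ranked last by the fewest voters, so B wins.

B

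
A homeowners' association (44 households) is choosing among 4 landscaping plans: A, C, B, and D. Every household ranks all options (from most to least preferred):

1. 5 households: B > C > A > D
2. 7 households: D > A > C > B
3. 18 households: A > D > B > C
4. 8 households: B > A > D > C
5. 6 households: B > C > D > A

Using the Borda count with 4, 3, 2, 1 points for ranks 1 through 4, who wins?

A: 5·2 + 7·3 + 18·4 + 8·3 + 6·1 = 133
C: 5·3 + 7·2 + 18·1 + 8·1 + 6·3 = 73
B: 5·4 + 7·1 + 18·2 + 8·4 + 6·4 = 119
D: 5·1 + 7·4 + 18·3 + 8·2 + 6·2 = 115
A has the highest Borda score (133).

A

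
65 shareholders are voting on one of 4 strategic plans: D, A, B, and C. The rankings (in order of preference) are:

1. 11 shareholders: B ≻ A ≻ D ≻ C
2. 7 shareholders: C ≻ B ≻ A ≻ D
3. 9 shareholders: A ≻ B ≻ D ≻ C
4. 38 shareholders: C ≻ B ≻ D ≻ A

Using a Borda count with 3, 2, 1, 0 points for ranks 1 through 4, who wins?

B

D: 11·1 + 7·0 + 9·1 + 38·1 = 58
A: 11·2 + 7·1 + 9·3 + 38·0 = 56
B: 11·3 + 7·2 + 9·2 + 38·2 = 141
C: 11·0 + 7·3 + 9·0 + 38·3 = 135
B has the highest Borda score (141).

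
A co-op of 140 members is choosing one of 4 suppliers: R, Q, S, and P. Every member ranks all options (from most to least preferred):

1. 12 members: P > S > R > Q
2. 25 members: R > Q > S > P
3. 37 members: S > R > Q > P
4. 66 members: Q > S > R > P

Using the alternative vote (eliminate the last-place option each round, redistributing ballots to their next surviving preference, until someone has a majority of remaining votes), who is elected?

Round 1: R 25, Q 66, S 37, P 12. Eliminate P.
Round 2: R 25, Q 66, S 49. Eliminate R.
Round 3: Q 91, S 49. Q has a majority.

Q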